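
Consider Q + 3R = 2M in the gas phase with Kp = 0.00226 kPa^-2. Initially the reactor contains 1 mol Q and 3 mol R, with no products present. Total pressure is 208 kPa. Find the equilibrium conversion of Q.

X = 0.731

Basis: 1 mol Q initially; let X = conversion of Q. Extent ξ = X.
Species balance: n_Q = 1 − X; n_R = 3 − 3X; n_M = 2X.
n_T = Σnᵢ = 4 − 2X.
With p_i = (n_i/n_T)P, Kp = p_M^2 / (p_Q p_R^3).
Substituting and setting equal to 0.00226 kPa^-2 gives a polynomial in X; the root in (0,1) is X = 0.731.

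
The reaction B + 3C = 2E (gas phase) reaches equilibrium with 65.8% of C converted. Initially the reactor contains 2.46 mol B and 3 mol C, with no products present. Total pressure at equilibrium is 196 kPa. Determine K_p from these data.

K_p = 0.000398 kPa^-2

Let X = conversion of C (basis 3 mol C); extent of reaction ξ = X.
Moles: n_B = 2.46 − X; n_C = 3 − 3X; n_E = 2X.
n_T = Σnᵢ = 5.46 − 2X.
At X = 0.658: n_B = 1.8, n_C = 1.03, n_E = 1.32, n_T = 4.14.
p_i = (n_i/n_T)·P. K_p = p_E^2 / (p_B p_C^3) = 0.000398 kPa^-2.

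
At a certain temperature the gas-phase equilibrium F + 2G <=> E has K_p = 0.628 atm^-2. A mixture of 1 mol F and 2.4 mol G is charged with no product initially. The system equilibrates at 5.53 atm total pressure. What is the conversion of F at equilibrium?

X = 0.794

Let X = conversion of F (basis 1 mol F); extent of reaction ξ = X.
Moles: n_F = 1 − X; n_G = 2.4 − 2X; n_E = X.
Total moles n_T = 3.4 − 2X.
With p_i = (n_i/n_T)P, K_p = p_E / (p_F p_G^2).
Setting this equal to 0.628 atm^-2 and taking the physical root (0 < X < 1) gives X = 0.794.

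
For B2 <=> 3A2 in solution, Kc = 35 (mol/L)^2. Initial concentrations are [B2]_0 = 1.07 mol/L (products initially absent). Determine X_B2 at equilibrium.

Let X = conversion of B2; extent ξ = 1.07·X mol/L.
Concentrations: [B2] = 1.07 − 1.07X; [A2] = 3.21X.
Kc = [A2]^3 / ([B2]).
Setting equal to 35 and solving for X on (0,1) gives X = 0.699.

X = 0.699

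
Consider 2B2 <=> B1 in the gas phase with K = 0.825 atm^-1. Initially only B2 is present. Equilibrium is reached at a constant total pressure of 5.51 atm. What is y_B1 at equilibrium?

y_B1 = 0.628

Basis: 1 mol B2 initially; let X = conversion of B2. Extent ξ = 0.5X.
Species balance: n_B2 = 1 − X; n_B1 = 0.5X.
n_T = Σnᵢ = 1 − 0.5X.
y_i = n_i/n_T, p_i = y_i·P. K = p_B1 / (p_B2^2).
Substituting and setting equal to 0.825 atm^-1 gives a polynomial in X; the root in (0,1) is X = 0.772.
Then n_B1 = 0.386, n_T = 0.614, so y_B1 = 0.628.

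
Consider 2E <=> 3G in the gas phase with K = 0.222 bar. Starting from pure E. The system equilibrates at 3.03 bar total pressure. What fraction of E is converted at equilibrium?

X = 0.241

Take 1 mol E as basis and let X be its fractional conversion, so ξ = 0.5X.
Mole table: n_E = 1 − X; n_G = 1.5X.
Summing: n_T = 1 + 0.5X.
Mole fractions y_i = n_i/n_T; K = p_G^3 / (p_E^2) with p_i = y_i·P.
Setting this equal to 0.222 bar and taking the physical root (0 < X < 1) gives X = 0.241.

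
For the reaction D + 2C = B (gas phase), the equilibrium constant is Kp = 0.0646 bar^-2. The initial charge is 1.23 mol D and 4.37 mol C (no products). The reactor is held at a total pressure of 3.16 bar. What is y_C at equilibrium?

Let X = conversion of D (basis 1.23 mol D); extent of reaction ξ = 1.23X.
Moles: n_D = 1.23 − 1.23X; n_C = 4.37 − 2.46X; n_B = 1.23X.
Total moles n_T = 5.6 − 2.46X.
Mole fractions y_i = n_i/n_T; Kp = p_B / (p_D p_C^2) with p_i = y_i·P.
This yields a degree-3 equation in X; solving on (0,1), X = 0.267.
Then n_C = 3.71, n_T = 4.94, so y_C = 0.751.

y_C = 0.751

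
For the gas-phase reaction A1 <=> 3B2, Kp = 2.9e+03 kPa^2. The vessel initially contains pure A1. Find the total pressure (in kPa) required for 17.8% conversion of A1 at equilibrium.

Basis: 1 mol A1 initially; let X = conversion of A1. Extent ξ = X.
Species balance: n_A1 = 1 − X; n_B2 = 3X.
Total moles n_T = 1 + 2X.
Kp = p_B2^3 / (p_A1) with p_i = (n_i/n_T)·P.
At X = 0.178: the mole-fraction product g(X) = Π y_i^ν_i = 0.1007. Since Kp = g(X)·P^{2}, P = (Kp/g)^(1/2) = (2.9e+03/0.1007)^(1/2) = 170 kPa.

P = 170 kPa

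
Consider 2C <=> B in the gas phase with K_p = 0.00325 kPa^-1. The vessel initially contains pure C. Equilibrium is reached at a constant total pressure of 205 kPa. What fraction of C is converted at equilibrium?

X = 0.478

Let X = conversion of C (basis 1 mol C); extent of reaction ξ = 0.5X.
Species balance: n_C = 1 − X; n_B = 0.5X.
Total moles n_T = 1 − 0.5X.
Mole fractions y_i = n_i/n_T; K_p = p_B / (p_C^2) with p_i = y_i·P.
This yields a degree-2 equation in X; solving on (0,1), X = 0.478.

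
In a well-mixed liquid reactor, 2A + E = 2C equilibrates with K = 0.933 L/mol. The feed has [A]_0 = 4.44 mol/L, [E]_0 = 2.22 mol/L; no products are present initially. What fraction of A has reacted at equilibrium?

Let X = conversion of A; extent ξ = 4.44X/2 mol/L.
Concentrations: [A] = 4.44 − 4.44X; [E] = 2.22 − 2.22X; [C] = 4.44X.
K = [C]^2 / ([A]^2 [E]).
Setting equal to 0.933 and solving for X on (0,1) gives X = 0.503.

X = 0.503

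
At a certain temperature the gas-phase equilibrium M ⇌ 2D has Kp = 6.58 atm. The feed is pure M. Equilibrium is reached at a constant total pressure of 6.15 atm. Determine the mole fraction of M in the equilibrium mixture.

y_M = 0.370

Take 1 mol M as basis and let X be its fractional conversion, so ξ = X.
Moles: n_M = 1 − X; n_D = 2X.
Total moles n_T = 1 + X.
y_i = n_i/n_T, p_i = y_i·P. Kp = p_D^2 / (p_M).
Equating to 6.58 atm and solving on 0 < X < 1: X = 0.459.
Then n_M = 0.541, n_T = 1.46, so y_M = 0.370.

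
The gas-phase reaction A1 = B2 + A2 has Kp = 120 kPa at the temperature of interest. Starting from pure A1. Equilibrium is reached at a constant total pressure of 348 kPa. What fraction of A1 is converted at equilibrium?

Basis: 1 mol A1 initially; let X = conversion of A1. Extent ξ = X.
Species balance: n_A1 = 1 − X; n_B2 = X; n_A2 = X.
Total moles n_T = 1 + X.
y_i = n_i/n_T, p_i = y_i·P. Kp = p_B2 p_A2 / (p_A1).
Substituting and setting equal to 120 kPa gives a polynomial in X; the root in (0,1) is X = 0.506.

X = 0.506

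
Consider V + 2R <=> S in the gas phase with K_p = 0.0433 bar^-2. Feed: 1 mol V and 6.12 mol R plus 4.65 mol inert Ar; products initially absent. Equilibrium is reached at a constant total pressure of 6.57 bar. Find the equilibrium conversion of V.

Let X = conversion of V (basis 1 mol V); extent of reaction ξ = X.
Mole table: n_V = 1 − X; n_R = 6.12 − 2X; n_S = X; n_I = 4.65 (inert).
n_T = Σnᵢ = 11.8 − 2X.
y_i = n_i/n_T, p_i = y_i·P. K_p = p_S / (p_V p_R^2).
Substituting and setting equal to 0.0433 bar^-2 gives a polynomial in X; the root in (0,1) is X = 0.312.

X = 0.312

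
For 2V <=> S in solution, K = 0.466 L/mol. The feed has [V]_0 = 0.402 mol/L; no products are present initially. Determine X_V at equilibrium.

Let X = conversion of V; extent ξ = 0.402X/2 mol/L.
Concentrations: [V] = 0.402 − 0.402X; [S] = 0.201X.
K = [S] / ([V]^2).
Setting equal to 0.466 and solving for X on (0,1) gives X = 0.225.

X = 0.225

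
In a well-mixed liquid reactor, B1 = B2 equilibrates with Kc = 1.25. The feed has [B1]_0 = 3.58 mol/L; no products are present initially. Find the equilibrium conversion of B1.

X = 0.556

Let X = conversion of B1; extent ξ = 3.58·X mol/L.
Concentrations: [B1] = 3.58 − 3.58X; [B2] = 3.58X.
Kc = [B2] / ([B1]).
Solving Kc = 1.25 for X ∈ (0,1): X = 0.556.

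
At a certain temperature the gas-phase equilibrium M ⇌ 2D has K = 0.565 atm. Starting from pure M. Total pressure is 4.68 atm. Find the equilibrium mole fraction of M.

y_M = 0.708

Let X = conversion of M (basis 1 mol M); extent of reaction ξ = X.
Mole table: n_M = 1 − X; n_D = 2X.
n_T = Σnᵢ = 1 + X.
y_i = n_i/n_T, p_i = y_i·P. K = p_D^2 / (p_M).
Equating to 0.565 atm and solving on 0 < X < 1: X = 0.171.
Then n_M = 0.829, n_T = 1.17, so y_M = 0.708.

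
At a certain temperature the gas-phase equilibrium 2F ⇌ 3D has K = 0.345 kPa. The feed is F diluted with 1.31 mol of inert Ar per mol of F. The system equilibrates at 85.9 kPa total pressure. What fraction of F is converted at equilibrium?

X = 0.129

Basis: 1 mol F initially; let X = conversion of F. Extent ξ = 0.5X.
Species balance: n_F = 1 − X; n_D = 1.5X; n_I = 1.31 (inert).
n_T = Σnᵢ = 2.31 + 0.5X.
y_i = n_i/n_T, p_i = y_i·P. K = p_D^3 / (p_F^2).
Equating to 0.345 kPa and solving on 0 < X < 1: X = 0.129.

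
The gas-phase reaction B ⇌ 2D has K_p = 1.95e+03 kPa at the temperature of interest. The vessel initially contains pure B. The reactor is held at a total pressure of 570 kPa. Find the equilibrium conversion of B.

Take 1 mol B as basis and let X be its fractional conversion, so ξ = X.
At extent ξ: n_B = 1 − X; n_D = 2X.
Summing: n_T = 1 + X.
Mole fractions y_i = n_i/n_T; K_p = p_D^2 / (p_B) with p_i = y_i·P.
Equating to 1.95e+03 kPa and solving on 0 < X < 1: X = 0.679.

X = 0.679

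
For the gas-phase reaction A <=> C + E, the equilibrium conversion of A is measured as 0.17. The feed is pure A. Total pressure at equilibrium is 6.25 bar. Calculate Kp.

Basis: 1 mol A initially; let X = conversion of A. Extent ξ = X.
Mole table: n_A = 1 − X; n_C = X; n_E = X.
Total moles n_T = 1 + X.
At X = 0.17: n_A = 0.83, n_C = 0.17, n_E = 0.17, n_T = 1.17.
p_i = (n_i/n_T)·P. Kp = p_C p_E / (p_A) = 0.186 bar.

Kp = 0.186 bar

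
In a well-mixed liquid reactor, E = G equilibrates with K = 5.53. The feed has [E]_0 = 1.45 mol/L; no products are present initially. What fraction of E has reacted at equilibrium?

Let X = conversion of E; extent ξ = 1.45·X mol/L.
Concentrations: [E] = 1.45 − 1.45X; [G] = 1.45X.
K = [G] / ([E]).
This equals 5.53 at X = 0.847 (the root in 0 < X < 1).

X = 0.847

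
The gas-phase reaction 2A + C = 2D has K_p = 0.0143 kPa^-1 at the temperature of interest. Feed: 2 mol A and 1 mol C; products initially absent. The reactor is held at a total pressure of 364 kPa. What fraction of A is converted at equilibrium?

Take 2 mol A as basis and let X be its fractional conversion, so ξ = X.
Species balance: n_A = 2 − 2X; n_C = 1 − X; n_D = 2X.
n_T = Σnᵢ = 3 − X.
Mole fractions y_i = n_i/n_T; K_p = p_D^2 / (p_A^2 p_C) with p_i = y_i·P.
Substituting and setting equal to 0.0143 kPa^-1 gives a polynomial in X; the root in (0,1) is X = 0.504.

X = 0.504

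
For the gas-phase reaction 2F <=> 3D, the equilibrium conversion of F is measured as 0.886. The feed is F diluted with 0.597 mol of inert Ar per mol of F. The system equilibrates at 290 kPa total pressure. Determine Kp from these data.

Take 1 mol F as basis and let X be its fractional conversion, so ξ = 0.5X.
At extent ξ: n_F = 1 − X; n_D = 1.5X; n_I = 0.597 (inert).
Total moles n_T = 1.6 + 0.5X.
At X = 0.886: n_F = 0.114, n_D = 1.33, n_T = 2.04.
p_i = (n_i/n_T)·P. Kp = p_D^3 / (p_F^2) = 2.57e+04 kPa.

Kp = 2.57e+04 kPa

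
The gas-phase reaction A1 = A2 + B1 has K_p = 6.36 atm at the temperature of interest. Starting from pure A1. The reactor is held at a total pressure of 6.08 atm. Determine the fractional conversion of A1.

Let X = conversion of A1 (basis 1 mol A1); extent of reaction ξ = X.
Moles: n_A1 = 1 − X; n_A2 = X; n_B1 = X.
Summing: n_T = 1 + X.
Mole fractions y_i = n_i/n_T; K_p = p_A2 p_B1 / (p_A1) with p_i = y_i·P.
Substituting and setting equal to 6.36 atm gives a polynomial in X; the root in (0,1) is X = 0.715.

X = 0.715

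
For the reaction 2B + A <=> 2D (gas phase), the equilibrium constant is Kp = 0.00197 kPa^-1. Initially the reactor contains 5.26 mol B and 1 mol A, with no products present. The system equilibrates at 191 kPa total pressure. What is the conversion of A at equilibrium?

Take 1 mol A as basis and let X be its fractional conversion, so ξ = X.
Mole table: n_B = 5.26 − 2X; n_A = 1 − X; n_D = 2X.
Total moles n_T = 6.26 − X.
y_i = n_i/n_T, p_i = y_i·P. Kp = p_D^2 / (p_B^2 p_A).
Setting this equal to 0.00197 kPa^-1 and taking the physical root (0 < X < 1) gives X = 0.425.

X = 0.425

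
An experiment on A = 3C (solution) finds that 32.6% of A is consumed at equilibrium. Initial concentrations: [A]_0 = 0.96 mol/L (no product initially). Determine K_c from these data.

Let X = conversion of A.
Concentrations: [A] = 0.96 − 0.96X; [C] = 2.88X.
At X = 0.326: [A] = 0.647, [C] = 0.939.
K_c = [C]^3 / ([A]) = 1.28 (mol/L)^2.

K_c = 1.28 (mol/L)^2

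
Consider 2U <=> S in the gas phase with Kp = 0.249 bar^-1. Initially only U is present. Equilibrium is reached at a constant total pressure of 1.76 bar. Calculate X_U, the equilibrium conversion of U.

X = 0.397

Let X = conversion of U (basis 1 mol U); extent of reaction ξ = 0.5X.
Species balance: n_U = 1 − X; n_S = 0.5X.
n_T = Σnᵢ = 1 − 0.5X.
Mole fractions y_i = n_i/n_T; Kp = p_S / (p_U^2) with p_i = y_i·P.
This yields a degree-2 equation in X; solving on (0,1), X = 0.397.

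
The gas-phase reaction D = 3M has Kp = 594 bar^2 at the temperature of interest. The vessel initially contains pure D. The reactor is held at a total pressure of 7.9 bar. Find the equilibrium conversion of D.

X = 0.790

Take 1 mol D as basis and let X be its fractional conversion, so ξ = X.
At extent ξ: n_D = 1 − X; n_M = 3X.
n_T = Σnᵢ = 1 + 2X.
Mole fractions y_i = n_i/n_T; Kp = p_M^3 / (p_D) with p_i = y_i·P.
Substituting and setting equal to 594 bar^2 gives a polynomial in X; the root in (0,1) is X = 0.790.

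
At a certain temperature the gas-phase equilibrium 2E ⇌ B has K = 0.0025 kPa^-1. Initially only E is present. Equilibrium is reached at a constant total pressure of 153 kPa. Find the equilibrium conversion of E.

Let X = conversion of E (basis 1 mol E); extent of reaction ξ = 0.5X.
Species balance: n_E = 1 − X; n_B = 0.5X.
n_T = Σnᵢ = 1 − 0.5X.
With p_i = (n_i/n_T)P, K = p_B / (p_E^2).
Substituting and setting equal to 0.0025 kPa^-1 gives a polynomial in X; the root in (0,1) is X = 0.371.

X = 0.371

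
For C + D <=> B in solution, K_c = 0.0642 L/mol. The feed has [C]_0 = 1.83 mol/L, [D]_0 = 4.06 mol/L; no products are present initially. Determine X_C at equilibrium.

Let X = conversion of C; extent ξ = 1.83·X mol/L.
Concentrations: [C] = 1.83 − 1.83X; [D] = 4.06 − 1.83X; [B] = 1.83X.
K_c = [B] / ([C] [D]).
This equals 0.0642 at X = 0.192 (the root in 0 < X < 1).

X = 0.192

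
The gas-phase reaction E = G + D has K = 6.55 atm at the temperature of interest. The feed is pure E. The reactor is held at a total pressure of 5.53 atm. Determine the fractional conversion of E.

Let X = conversion of E (basis 1 mol E); extent of reaction ξ = X.
Moles: n_E = 1 − X; n_G = X; n_D = X.
n_T = Σnᵢ = 1 + X.
y_i = n_i/n_T, p_i = y_i·P. K = p_G p_D / (p_E).
This yields a degree-2 equation in X; solving on (0,1), X = 0.736.

X = 0.736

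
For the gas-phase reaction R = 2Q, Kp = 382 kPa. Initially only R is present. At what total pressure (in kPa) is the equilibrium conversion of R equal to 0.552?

Let X = conversion of R (basis 1 mol R); extent of reaction ξ = X.
Species balance: n_R = 1 − X; n_Q = 2X.
Summing: n_T = 1 + X.
Kp = p_Q^2 / (p_R) with p_i = (n_i/n_T)·P.
At X = 0.552: the mole-fraction product g(X) = Π y_i^ν_i = 1.753. Since Kp = g(X)·P^{1}, P = (Kp/g)^(1/1) = (382/1.753)^(1/1) = 218 kPa.

P = 218 kPa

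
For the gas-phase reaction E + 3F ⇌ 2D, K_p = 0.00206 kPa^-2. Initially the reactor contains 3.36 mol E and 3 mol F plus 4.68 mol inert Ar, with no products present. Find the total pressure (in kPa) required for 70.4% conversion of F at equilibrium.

P = 219 kPa

Basis: 3 mol F initially; let X = conversion of F. Extent ξ = X.
Mole table: n_E = 3.36 − X; n_F = 3 − 3X; n_D = 2X; n_I = 4.68 (inert).
n_T = Σnᵢ = 11 − 2X.
K_p = p_D^2 / (p_E p_F^3) with p_i = (n_i/n_T)·P.
At X = 0.704: the mole-fraction product g(X) = Π y_i^ν_i = 98.89. Since K_p = g(X)·P^{-2}, P = (g/K_p)^(1/2) = (98.89/0.00206)^(1/2) = 219 kPa.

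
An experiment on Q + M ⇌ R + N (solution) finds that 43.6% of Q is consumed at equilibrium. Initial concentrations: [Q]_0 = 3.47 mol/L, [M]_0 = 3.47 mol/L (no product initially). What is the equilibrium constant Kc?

Let X = conversion of Q.
Concentrations: [Q] = 3.47 − 3.47X; [M] = 3.47 − 3.47X; [R] = 3.47X; [N] = 3.47X.
At X = 0.436: [Q] = 1.96, [M] = 1.96, [R] = 1.51, [N] = 1.51.
Kc = [R] [N] / ([Q] [M]) = 0.598.

Kc = 0.598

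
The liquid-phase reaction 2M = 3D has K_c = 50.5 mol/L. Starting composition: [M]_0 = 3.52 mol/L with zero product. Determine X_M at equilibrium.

Let X = conversion of M; extent ξ = 3.52X/2 mol/L.
Concentrations: [M] = 3.52 − 3.52X; [D] = 5.28X.
K_c = [D]^3 / ([M]^2).
Equating to 50.5 mol/L: the physical root is X = 0.710.

X = 0.710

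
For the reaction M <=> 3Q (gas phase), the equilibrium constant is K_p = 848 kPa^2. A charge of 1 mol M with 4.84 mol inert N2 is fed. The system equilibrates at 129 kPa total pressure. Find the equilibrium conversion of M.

Take 1 mol M as basis and let X be its fractional conversion, so ξ = X.
At extent ξ: n_M = 1 − X; n_Q = 3X; n_I = 4.84 (inert).
Total moles n_T = 5.84 + 2X.
With p_i = (n_i/n_T)P, K_p = p_Q^3 / (p_M).
Setting this equal to 848 kPa^2 and taking the physical root (0 < X < 1) gives X = 0.372.

X = 0.372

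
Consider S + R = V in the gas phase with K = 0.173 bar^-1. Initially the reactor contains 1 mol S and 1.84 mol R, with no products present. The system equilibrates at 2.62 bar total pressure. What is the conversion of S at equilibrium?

Let X = conversion of S (basis 1 mol S); extent of reaction ξ = X.
Mole table: n_S = 1 − X; n_R = 1.84 − X; n_V = X.
n_T = Σnᵢ = 2.84 − X.
Mole fractions y_i = n_i/n_T; K = p_V / (p_S p_R) with p_i = y_i·P.
Setting this equal to 0.173 bar^-1 and taking the physical root (0 < X < 1) gives X = 0.219.

X = 0.219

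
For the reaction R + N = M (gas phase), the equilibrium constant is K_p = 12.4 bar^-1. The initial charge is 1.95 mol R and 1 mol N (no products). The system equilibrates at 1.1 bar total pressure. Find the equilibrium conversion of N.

Take 1 mol N as basis and let X be its fractional conversion, so ξ = X.
Species balance: n_R = 1.95 − X; n_N = 1 − X; n_M = X.
n_T = Σnᵢ = 2.95 − X.
Mole fractions y_i = n_i/n_T; K_p = p_M / (p_R p_N) with p_i = y_i·P.
This yields a degree-2 equation in X; solving on (0,1), X = 0.876.

X = 0.876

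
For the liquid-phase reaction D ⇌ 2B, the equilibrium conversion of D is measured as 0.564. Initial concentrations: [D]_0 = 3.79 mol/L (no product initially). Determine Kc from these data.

Kc = 11.1 mol/L

Let X = conversion of D.
Concentrations: [D] = 3.79 − 3.79X; [B] = 7.58X.
At X = 0.564: [D] = 1.65, [B] = 4.28.
Kc = [B]^2 / ([D]) = 11.1 mol/L.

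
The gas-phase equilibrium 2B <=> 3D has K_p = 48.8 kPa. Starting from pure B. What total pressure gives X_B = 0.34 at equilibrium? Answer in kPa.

Take 1 mol B as basis and let X be its fractional conversion, so ξ = 0.5X.
Species balance: n_B = 1 − X; n_D = 1.5X.
n_T = Σnᵢ = 1 + 0.5X.
K_p = p_D^3 / (p_B^2) with p_i = (n_i/n_T)·P.
At X = 0.34: the mole-fraction product g(X) = Π y_i^ν_i = 0.2603. Since K_p = g(X)·P^{1}, P = (K_p/g)^(1/1) = (48.8/0.2603)^(1/1) = 187 kPa.

P = 187 kPa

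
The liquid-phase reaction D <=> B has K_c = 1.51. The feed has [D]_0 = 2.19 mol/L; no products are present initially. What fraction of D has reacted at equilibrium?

Let X = conversion of D; extent ξ = 2.19·X mol/L.
Concentrations: [D] = 2.19 − 2.19X; [B] = 2.19X.
K_c = [B] / ([D]).
Equating to 1.51: the physical root is X = 0.602.

X = 0.602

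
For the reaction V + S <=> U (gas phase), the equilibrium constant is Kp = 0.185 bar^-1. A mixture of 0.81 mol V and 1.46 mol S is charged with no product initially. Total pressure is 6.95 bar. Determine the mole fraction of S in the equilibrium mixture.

y_S = 0.579

Basis: 0.81 mol V initially; let X = conversion of V. Extent ξ = 0.81X.
Moles: n_V = 0.81 − 0.81X; n_S = 1.46 − 0.81X; n_U = 0.81X.
Summing: n_T = 2.27 − 0.81X.
Mole fractions y_i = n_i/n_T; Kp = p_U / (p_V p_S) with p_i = y_i·P.
This yields a degree-2 equation in X; solving on (0,1), X = 0.427.
Then n_S = 1.11, n_T = 1.92, so y_S = 0.579.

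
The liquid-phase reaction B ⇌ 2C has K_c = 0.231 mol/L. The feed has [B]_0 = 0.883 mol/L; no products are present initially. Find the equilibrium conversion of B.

Let X = conversion of B; extent ξ = 0.883·X mol/L.
Concentrations: [B] = 0.883 − 0.883X; [C] = 1.77X.
K_c = [C]^2 / ([B]).
Setting equal to 0.231 and solving for X on (0,1) gives X = 0.225.

X = 0.225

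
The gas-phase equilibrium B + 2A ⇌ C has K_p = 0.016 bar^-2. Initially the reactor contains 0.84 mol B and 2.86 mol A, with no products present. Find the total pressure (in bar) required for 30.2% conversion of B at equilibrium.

P = 7.06 bar

Let X = conversion of B (basis 0.84 mol B); extent of reaction ξ = 0.84X.
Moles: n_B = 0.84 − 0.84X; n_A = 2.86 − 1.68X; n_C = 0.84X.
Total moles n_T = 3.7 − 1.68X.
K_p = p_C / (p_B p_A^2) with p_i = (n_i/n_T)·P.
At X = 0.302: the mole-fraction product g(X) = Π y_i^ν_i = 0.7968. Since K_p = g(X)·P^{-2}, P = (g/K_p)^(1/2) = (0.7968/0.016)^(1/2) = 7.06 bar.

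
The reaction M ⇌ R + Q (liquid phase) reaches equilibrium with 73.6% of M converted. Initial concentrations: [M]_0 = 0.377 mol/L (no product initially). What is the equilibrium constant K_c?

K_c = 0.774 mol/L

Let X = conversion of M.
Concentrations: [M] = 0.377 − 0.377X; [R] = 0.377X; [Q] = 0.377X.
At X = 0.736: [M] = 0.0995, [R] = 0.277, [Q] = 0.277.
K_c = [R] [Q] / ([M]) = 0.774 mol/L.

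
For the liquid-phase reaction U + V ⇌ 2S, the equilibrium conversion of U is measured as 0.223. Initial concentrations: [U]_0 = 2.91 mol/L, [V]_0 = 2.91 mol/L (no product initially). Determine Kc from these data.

Let X = conversion of U.
Concentrations: [U] = 2.91 − 2.91X; [V] = 2.91 − 2.91X; [S] = 5.82X.
At X = 0.223: [U] = 2.26, [V] = 2.26, [S] = 1.3.
Kc = [S]^2 / ([U] [V]) = 0.329.

Kc = 0.329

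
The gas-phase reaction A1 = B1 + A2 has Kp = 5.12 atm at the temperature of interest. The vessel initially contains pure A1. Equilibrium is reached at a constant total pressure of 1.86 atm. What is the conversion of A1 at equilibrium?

X = 0.856

Basis: 1 mol A1 initially; let X = conversion of A1. Extent ξ = X.
Species balance: n_A1 = 1 − X; n_B1 = X; n_A2 = X.
Total moles n_T = 1 + X.
Mole fractions y_i = n_i/n_T; Kp = p_B1 p_A2 / (p_A1) with p_i = y_i·P.
Substituting and setting equal to 5.12 atm gives a polynomial in X; the root in (0,1) is X = 0.856.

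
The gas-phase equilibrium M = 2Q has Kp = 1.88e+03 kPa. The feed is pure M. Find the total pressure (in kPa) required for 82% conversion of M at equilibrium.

Let X = conversion of M (basis 1 mol M); extent of reaction ξ = X.
Species balance: n_M = 1 − X; n_Q = 2X.
Total moles n_T = 1 + X.
Kp = p_Q^2 / (p_M) with p_i = (n_i/n_T)·P.
At X = 0.82: the mole-fraction product g(X) = Π y_i^ν_i = 8.21. Since Kp = g(X)·P^{1}, P = (Kp/g)^(1/1) = (1.88e+03/8.21)^(1/1) = 229 kPa.

P = 229 kPa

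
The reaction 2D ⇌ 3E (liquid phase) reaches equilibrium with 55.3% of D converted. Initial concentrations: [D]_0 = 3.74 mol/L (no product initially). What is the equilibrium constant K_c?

K_c = 10.7 mol/L

Let X = conversion of D.
Concentrations: [D] = 3.74 − 3.74X; [E] = 5.61X.
At X = 0.553: [D] = 1.67, [E] = 3.1.
K_c = [E]^3 / ([D]^2) = 10.7 mol/L.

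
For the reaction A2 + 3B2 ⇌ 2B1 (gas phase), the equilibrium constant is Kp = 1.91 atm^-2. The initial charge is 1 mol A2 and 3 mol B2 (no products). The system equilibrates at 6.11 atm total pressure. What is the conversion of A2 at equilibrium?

Let X = conversion of A2 (basis 1 mol A2); extent of reaction ξ = X.
At extent ξ: n_A2 = 1 − X; n_B2 = 3 − 3X; n_B1 = 2X.
Summing: n_T = 4 − 2X.
Mole fractions y_i = n_i/n_T; Kp = p_B1^2 / (p_A2 p_B2^3) with p_i = y_i·P.
Equating to 1.91 atm^-2 and solving on 0 < X < 1: X = 0.711.

X = 0.711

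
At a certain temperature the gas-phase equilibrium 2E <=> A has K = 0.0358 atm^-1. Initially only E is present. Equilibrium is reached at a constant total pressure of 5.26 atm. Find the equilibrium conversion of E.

Let X = conversion of E (basis 1 mol E); extent of reaction ξ = 0.5X.
Mole table: n_E = 1 − X; n_A = 0.5X.
Total moles n_T = 1 − 0.5X.
Mole fractions y_i = n_i/n_T; K = p_A / (p_E^2) with p_i = y_i·P.
Equating to 0.0358 atm^-1 and solving on 0 < X < 1: X = 0.245.

X = 0.245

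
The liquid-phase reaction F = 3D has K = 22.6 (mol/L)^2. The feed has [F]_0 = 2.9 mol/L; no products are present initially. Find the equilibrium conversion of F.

X = 0.392

Let X = conversion of F; extent ξ = 2.9·X mol/L.
Concentrations: [F] = 2.9 − 2.9X; [D] = 8.7X.
K = [D]^3 / ([F]).
This equals 22.6 at X = 0.392 (the root in 0 < X < 1).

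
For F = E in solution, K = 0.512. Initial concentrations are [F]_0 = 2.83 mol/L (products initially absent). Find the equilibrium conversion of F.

X = 0.339

Let X = conversion of F; extent ξ = 2.83·X mol/L.
Concentrations: [F] = 2.83 − 2.83X; [E] = 2.83X.
K = [E] / ([F]).
This equals 0.512 at X = 0.339 (the root in 0 < X < 1).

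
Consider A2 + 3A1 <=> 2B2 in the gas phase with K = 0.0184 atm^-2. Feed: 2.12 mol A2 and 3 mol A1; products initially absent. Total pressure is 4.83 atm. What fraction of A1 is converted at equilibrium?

X = 0.298

Let X = conversion of A1 (basis 3 mol A1); extent of reaction ξ = X.
Species balance: n_A2 = 2.12 − X; n_A1 = 3 − 3X; n_B2 = 2X.
Summing: n_T = 5.12 − 2X.
y_i = n_i/n_T, p_i = y_i·P. K = p_B2^2 / (p_A2 p_A1^3).
Substituting and setting equal to 0.0184 atm^-2 gives a polynomial in X; the root in (0,1) is X = 0.298.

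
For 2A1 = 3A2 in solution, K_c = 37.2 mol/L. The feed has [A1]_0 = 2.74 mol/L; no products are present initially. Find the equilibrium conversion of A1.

Let X = conversion of A1; extent ξ = 2.74X/2 mol/L.
Concentrations: [A1] = 2.74 − 2.74X; [A2] = 4.11X.
K_c = [A2]^3 / ([A1]^2).
Solving K_c = 37.2 for X ∈ (0,1): X = 0.705.

X = 0.705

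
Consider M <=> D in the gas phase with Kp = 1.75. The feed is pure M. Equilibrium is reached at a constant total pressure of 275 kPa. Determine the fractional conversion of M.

Let X = conversion of M (basis 1 mol M); extent of reaction ξ = X.
At extent ξ: n_M = 1 − X; n_D = X.
Total moles n_T = 1 (Δν = 0, constant).
y_i = n_i/n_T, p_i = y_i·P. Kp = p_D / (p_M).
This yields a degree-1 equation in X; solving on (0,1), X = 0.636.

X = 0.636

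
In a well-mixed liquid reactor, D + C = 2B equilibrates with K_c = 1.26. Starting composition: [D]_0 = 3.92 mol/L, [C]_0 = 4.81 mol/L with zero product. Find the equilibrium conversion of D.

X = 0.397

Let X = conversion of D; extent ξ = 3.92·X mol/L.
Concentrations: [D] = 3.92 − 3.92X; [C] = 4.81 − 3.92X; [B] = 7.84X.
K_c = [B]^2 / ([D] [C]).
Solving K_c = 1.26 for X ∈ (0,1): X = 0.397.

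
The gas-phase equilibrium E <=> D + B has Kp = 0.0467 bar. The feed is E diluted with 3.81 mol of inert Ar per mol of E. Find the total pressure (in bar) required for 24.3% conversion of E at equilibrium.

Basis: 1 mol E initially; let X = conversion of E. Extent ξ = X.
Mole table: n_E = 1 − X; n_D = X; n_B = X; n_I = 3.81 (inert).
n_T = Σnᵢ = 4.81 + X.
Kp = p_D p_B / (p_E) with p_i = (n_i/n_T)·P.
At X = 0.243: the mole-fraction product g(X) = Π y_i^ν_i = 0.01544. Since Kp = g(X)·P^{1}, P = (Kp/g)^(1/1) = (0.0467/0.01544)^(1/1) = 3.03 bar.

P = 3.03 bar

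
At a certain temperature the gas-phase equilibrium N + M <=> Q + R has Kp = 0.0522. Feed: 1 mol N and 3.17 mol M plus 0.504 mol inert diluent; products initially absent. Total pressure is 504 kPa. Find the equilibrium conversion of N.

X = 0.318

Let X = conversion of N (basis 1 mol N); extent of reaction ξ = X.
Species balance: n_N = 1 − X; n_M = 3.17 − X; n_Q = X; n_R = X; n_I = 0.504 (inert).
Total moles n_T = 4.67 (Δν = 0, constant).
y_i = n_i/n_T, p_i = y_i·P. Kp = p_Q p_R / (p_N p_M).
Substituting and setting equal to 0.0522 gives a polynomial in X; the root in (0,1) is X = 0.318.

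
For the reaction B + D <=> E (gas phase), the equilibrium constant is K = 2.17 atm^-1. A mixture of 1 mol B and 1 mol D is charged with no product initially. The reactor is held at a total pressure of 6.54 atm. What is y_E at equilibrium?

y_E = 0.592

Let X = conversion of B (basis 1 mol B); extent of reaction ξ = X.
Mole table: n_B = 1 − X; n_D = 1 − X; n_E = X.
Summing: n_T = 2 − X.
y_i = n_i/n_T, p_i = y_i·P. K = p_E / (p_B p_D).
Setting this equal to 2.17 atm^-1 and taking the physical root (0 < X < 1) gives X = 0.743.
Then n_E = 0.743, n_T = 1.26, so y_E = 0.592.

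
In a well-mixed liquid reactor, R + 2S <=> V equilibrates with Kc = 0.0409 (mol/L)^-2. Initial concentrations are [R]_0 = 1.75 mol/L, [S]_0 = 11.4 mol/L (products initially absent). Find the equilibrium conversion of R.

X = 0.758

Let X = conversion of R; extent ξ = 1.75·X mol/L.
Concentrations: [R] = 1.75 − 1.75X; [S] = 11.4 − 3.5X; [V] = 1.75X.
Kc = [V] / ([R] [S]^2).
Solving Kc = 0.0409 for X ∈ (0,1): X = 0.758.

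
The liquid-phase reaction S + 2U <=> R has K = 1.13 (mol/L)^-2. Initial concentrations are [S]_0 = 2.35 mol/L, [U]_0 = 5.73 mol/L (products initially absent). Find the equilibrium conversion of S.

Let X = conversion of S; extent ξ = 2.35·X mol/L.
Concentrations: [S] = 2.35 − 2.35X; [U] = 5.73 − 4.7X; [R] = 2.35X.
K = [R] / ([S] [U]^2).
This equals 1.13 at X = 0.808 (the root in 0 < X < 1).

X = 0.808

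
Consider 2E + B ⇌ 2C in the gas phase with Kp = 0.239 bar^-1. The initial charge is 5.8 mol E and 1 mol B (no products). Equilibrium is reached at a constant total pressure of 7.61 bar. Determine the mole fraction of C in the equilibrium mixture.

y_C = 0.223

Let X = conversion of B (basis 1 mol B); extent of reaction ξ = X.
Moles: n_E = 5.8 − 2X; n_B = 1 − X; n_C = 2X.
Total moles n_T = 6.8 − X.
Mole fractions y_i = n_i/n_T; Kp = p_C^2 / (p_E^2 p_B) with p_i = y_i·P.
Equating to 0.239 bar^-1 and solving on 0 < X < 1: X = 0.682.
Then n_C = 1.36, n_T = 6.12, so y_C = 0.223.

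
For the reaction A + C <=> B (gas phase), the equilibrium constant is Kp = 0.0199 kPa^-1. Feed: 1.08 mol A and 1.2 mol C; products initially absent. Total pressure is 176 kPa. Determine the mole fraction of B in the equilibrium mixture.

Take 1.08 mol A as basis and let X be its fractional conversion, so ξ = 1.08X.
Moles: n_A = 1.08 − 1.08X; n_C = 1.2 − 1.08X; n_B = 1.08X.
Summing: n_T = 2.28 − 1.08X.
With p_i = (n_i/n_T)P, Kp = p_B / (p_A p_C).
Substituting and setting equal to 0.0199 kPa^-1 gives a polynomial in X; the root in (0,1) is X = 0.556.
Then n_B = 0.6, n_T = 1.68, so y_B = 0.357.

y_B = 0.357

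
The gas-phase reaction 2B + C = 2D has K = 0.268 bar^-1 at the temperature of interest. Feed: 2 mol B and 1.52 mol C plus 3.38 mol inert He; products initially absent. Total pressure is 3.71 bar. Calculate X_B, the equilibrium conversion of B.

X = 0.300

Let X = conversion of B (basis 2 mol B); extent of reaction ξ = X.
Species balance: n_B = 2 − 2X; n_C = 1.52 − X; n_D = 2X; n_I = 3.38 (inert).
Summing: n_T = 6.9 − X.
Mole fractions y_i = n_i/n_T; K = p_D^2 / (p_B^2 p_C) with p_i = y_i·P.
This yields a degree-3 equation in X; solving on (0,1), X = 0.300.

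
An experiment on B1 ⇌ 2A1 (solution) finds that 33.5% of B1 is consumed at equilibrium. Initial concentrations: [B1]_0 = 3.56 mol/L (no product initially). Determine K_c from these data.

K_c = 2.4 mol/L

Let X = conversion of B1.
Concentrations: [B1] = 3.56 − 3.56X; [A1] = 7.12X.
At X = 0.335: [B1] = 2.37, [A1] = 2.39.
K_c = [A1]^2 / ([B1]) = 2.4 mol/L.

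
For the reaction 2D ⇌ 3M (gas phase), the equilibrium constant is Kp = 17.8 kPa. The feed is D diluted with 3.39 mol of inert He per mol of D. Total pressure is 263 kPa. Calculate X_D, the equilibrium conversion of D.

Let X = conversion of D (basis 1 mol D); extent of reaction ξ = 0.5X.
At extent ξ: n_D = 1 − X; n_M = 1.5X; n_I = 3.39 (inert).
Total moles n_T = 4.39 + 0.5X.
y_i = n_i/n_T, p_i = y_i·P. Kp = p_M^3 / (p_D^2).
Setting this equal to 17.8 kPa and taking the physical root (0 < X < 1) gives X = 0.341.

X = 0.341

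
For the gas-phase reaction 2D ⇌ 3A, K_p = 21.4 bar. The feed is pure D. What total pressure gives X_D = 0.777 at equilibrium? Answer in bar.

P = 0.933 bar

Let X = conversion of D (basis 1 mol D); extent of reaction ξ = 0.5X.
Mole table: n_D = 1 − X; n_A = 1.5X.
Total moles n_T = 1 + 0.5X.
K_p = p_A^3 / (p_D^2) with p_i = (n_i/n_T)·P.
At X = 0.777: the mole-fraction product g(X) = Π y_i^ν_i = 22.93. Since K_p = g(X)·P^{1}, P = (K_p/g)^(1/1) = (21.4/22.93)^(1/1) = 0.933 bar.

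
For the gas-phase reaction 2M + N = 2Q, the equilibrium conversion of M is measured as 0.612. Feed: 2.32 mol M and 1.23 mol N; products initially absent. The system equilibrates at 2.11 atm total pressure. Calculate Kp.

Kp = 6.44 atm^-1

Basis: 2.32 mol M initially; let X = conversion of M. Extent ξ = 1.16X.
Mole table: n_M = 2.32 − 2.32X; n_N = 1.23 − 1.16X; n_Q = 2.32X.
Total moles n_T = 3.55 − 1.16X.
At X = 0.612: n_M = 0.9, n_N = 0.52, n_Q = 1.42, n_T = 2.84.
p_i = (n_i/n_T)·P. Kp = p_Q^2 / (p_M^2 p_N) = 6.44 atm^-1.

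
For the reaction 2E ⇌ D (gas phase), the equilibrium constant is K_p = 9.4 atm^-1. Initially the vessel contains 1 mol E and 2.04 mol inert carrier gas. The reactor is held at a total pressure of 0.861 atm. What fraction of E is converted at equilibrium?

Take 1 mol E as basis and let X be its fractional conversion, so ξ = 0.5X.
Moles: n_E = 1 − X; n_D = 0.5X; n_I = 2.04 (inert).
n_T = Σnᵢ = 3.04 − 0.5X.
y_i = n_i/n_T, p_i = y_i·P. K_p = p_D / (p_E^2).
Substituting and setting equal to 9.4 atm^-1 gives a polynomial in X; the root in (0,1) is X = 0.666.

X = 0.666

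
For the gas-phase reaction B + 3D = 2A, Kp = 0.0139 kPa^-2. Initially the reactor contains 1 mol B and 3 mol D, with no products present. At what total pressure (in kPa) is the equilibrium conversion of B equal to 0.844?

Basis: 1 mol B initially; let X = conversion of B. Extent ξ = X.
Moles: n_B = 1 − X; n_D = 3 − 3X; n_A = 2X.
Summing: n_T = 4 − 2X.
Kp = p_A^2 / (p_B p_D^3) with p_i = (n_i/n_T)·P.
At X = 0.844: the mole-fraction product g(X) = Π y_i^ν_i = 952.5. Since Kp = g(X)·P^{-2}, P = (g/Kp)^(1/2) = (952.5/0.0139)^(1/2) = 262 kPa.

P = 262 kPa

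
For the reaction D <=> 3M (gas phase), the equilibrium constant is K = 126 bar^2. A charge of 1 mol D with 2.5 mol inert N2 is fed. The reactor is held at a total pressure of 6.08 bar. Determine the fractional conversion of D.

Basis: 1 mol D initially; let X = conversion of D. Extent ξ = X.
Mole table: n_D = 1 − X; n_M = 3X; n_I = 2.5 (inert).
n_T = Σnᵢ = 3.5 + 2X.
With p_i = (n_i/n_T)P, K = p_M^3 / (p_D).
Setting this equal to 126 bar^2 and taking the physical root (0 < X < 1) gives X = 0.830.

X = 0.830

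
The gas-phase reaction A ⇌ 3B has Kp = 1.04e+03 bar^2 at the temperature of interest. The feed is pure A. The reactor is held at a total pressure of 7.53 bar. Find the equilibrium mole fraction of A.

Let X = conversion of A (basis 1 mol A); extent of reaction ξ = X.
Moles: n_A = 1 − X; n_B = 3X.
Total moles n_T = 1 + 2X.
y_i = n_i/n_T, p_i = y_i·P. Kp = p_B^3 / (p_A).
This yields a degree-3 equation in X; solving on (0,1), X = 0.871.
Then n_A = 0.129, n_T = 2.74, so y_A = 0.047.

y_A = 0.047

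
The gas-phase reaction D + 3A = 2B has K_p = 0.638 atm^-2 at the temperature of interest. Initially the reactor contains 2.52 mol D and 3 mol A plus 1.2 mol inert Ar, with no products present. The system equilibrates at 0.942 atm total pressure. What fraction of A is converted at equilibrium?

X = 0.286

Let X = conversion of A (basis 3 mol A); extent of reaction ξ = X.
Moles: n_D = 2.52 − X; n_A = 3 − 3X; n_B = 2X; n_I = 1.2 (inert).
n_T = Σnᵢ = 6.72 − 2X.
y_i = n_i/n_T, p_i = y_i·P. K_p = p_B^2 / (p_D p_A^3).
Substituting and setting equal to 0.638 atm^-2 gives a polynomial in X; the root in (0,1) is X = 0.286.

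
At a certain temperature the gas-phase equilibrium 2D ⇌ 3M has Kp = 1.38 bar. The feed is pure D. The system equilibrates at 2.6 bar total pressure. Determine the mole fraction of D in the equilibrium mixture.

Take 1 mol D as basis and let X be its fractional conversion, so ξ = 0.5X.
Mole table: n_D = 1 − X; n_M = 1.5X.
Total moles n_T = 1 + 0.5X.
With p_i = (n_i/n_T)P, Kp = p_M^3 / (p_D^2).
Substituting and setting equal to 1.38 bar gives a polynomial in X; the root in (0,1) is X = 0.406.
Then n_D = 0.594, n_T = 1.2, so y_D = 0.494.

y_D = 0.494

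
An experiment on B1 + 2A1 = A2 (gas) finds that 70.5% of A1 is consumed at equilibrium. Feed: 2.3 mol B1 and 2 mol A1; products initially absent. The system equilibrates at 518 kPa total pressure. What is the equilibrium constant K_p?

K_p = 3.95e-05 kPa^-2

Basis: 2 mol A1 initially; let X = conversion of A1. Extent ξ = X.
At extent ξ: n_B1 = 2.3 − X; n_A1 = 2 − 2X; n_A2 = X.
n_T = Σnᵢ = 4.3 − 2X.
At X = 0.705: n_B1 = 1.59, n_A1 = 0.59, n_A2 = 0.705, n_T = 2.89.
p_i = (n_i/n_T)·P. K_p = p_A2 / (p_B1 p_A1^2) = 3.95e-05 kPa^-2.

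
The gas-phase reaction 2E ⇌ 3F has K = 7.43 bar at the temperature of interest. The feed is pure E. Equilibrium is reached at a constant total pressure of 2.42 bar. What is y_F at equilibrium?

y_F = 0.680

Let X = conversion of E (basis 1 mol E); extent of reaction ξ = 0.5X.
Moles: n_E = 1 − X; n_F = 1.5X.
Total moles n_T = 1 + 0.5X.
y_i = n_i/n_T, p_i = y_i·P. K = p_F^3 / (p_E^2).
Equating to 7.43 bar and solving on 0 < X < 1: X = 0.586.
Then n_F = 0.879, n_T = 1.29, so y_F = 0.680.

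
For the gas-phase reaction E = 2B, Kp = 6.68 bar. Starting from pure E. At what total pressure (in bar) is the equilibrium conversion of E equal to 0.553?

Take 1 mol E as basis and let X be its fractional conversion, so ξ = X.
Species balance: n_E = 1 − X; n_B = 2X.
Total moles n_T = 1 + X.
Kp = p_B^2 / (p_E) with p_i = (n_i/n_T)·P.
At X = 0.553: the mole-fraction product g(X) = Π y_i^ν_i = 1.762. Since Kp = g(X)·P^{1}, P = (Kp/g)^(1/1) = (6.68/1.762)^(1/1) = 3.79 bar.

P = 3.79 bar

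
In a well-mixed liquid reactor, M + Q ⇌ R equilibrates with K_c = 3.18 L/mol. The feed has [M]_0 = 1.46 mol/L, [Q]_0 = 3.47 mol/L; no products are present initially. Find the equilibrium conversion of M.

X = 0.875

Let X = conversion of M; extent ξ = 1.46·X mol/L.
Concentrations: [M] = 1.46 − 1.46X; [Q] = 3.47 − 1.46X; [R] = 1.46X.
K_c = [R] / ([M] [Q]).
This equals 3.18 at X = 0.875 (the root in 0 < X < 1).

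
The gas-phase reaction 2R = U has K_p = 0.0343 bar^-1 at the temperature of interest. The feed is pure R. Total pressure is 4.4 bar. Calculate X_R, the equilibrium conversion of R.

Take 1 mol R as basis and let X be its fractional conversion, so ξ = 0.5X.
Mole table: n_R = 1 − X; n_U = 0.5X.
Total moles n_T = 1 − 0.5X.
Mole fractions y_i = n_i/n_T; K_p = p_U / (p_R^2) with p_i = y_i·P.
Substituting and setting equal to 0.0343 bar^-1 gives a polynomial in X; the root in (0,1) is X = 0.210.

X = 0.210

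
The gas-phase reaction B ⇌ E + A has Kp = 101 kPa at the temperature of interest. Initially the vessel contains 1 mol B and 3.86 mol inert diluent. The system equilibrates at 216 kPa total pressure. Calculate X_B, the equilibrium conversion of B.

Take 1 mol B as basis and let X be its fractional conversion, so ξ = X.
Moles: n_B = 1 − X; n_E = X; n_A = X; n_I = 3.86 (inert).
n_T = Σnᵢ = 4.86 + X.
y_i = n_i/n_T, p_i = y_i·P. Kp = p_E p_A / (p_B).
Substituting and setting equal to 101 kPa gives a polynomial in X; the root in (0,1) is X = 0.773.

X = 0.773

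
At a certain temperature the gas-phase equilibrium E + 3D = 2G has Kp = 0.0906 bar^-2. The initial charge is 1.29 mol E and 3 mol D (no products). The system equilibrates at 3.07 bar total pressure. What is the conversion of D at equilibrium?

Let X = conversion of D (basis 3 mol D); extent of reaction ξ = X.
At extent ξ: n_E = 1.29 − X; n_D = 3 − 3X; n_G = 2X.
n_T = Σnᵢ = 4.29 − 2X.
With p_i = (n_i/n_T)P, Kp = p_G^2 / (p_E p_D^3).
Substituting and setting equal to 0.0906 bar^-2 gives a polynomial in X; the root in (0,1) is X = 0.344.

X = 0.344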